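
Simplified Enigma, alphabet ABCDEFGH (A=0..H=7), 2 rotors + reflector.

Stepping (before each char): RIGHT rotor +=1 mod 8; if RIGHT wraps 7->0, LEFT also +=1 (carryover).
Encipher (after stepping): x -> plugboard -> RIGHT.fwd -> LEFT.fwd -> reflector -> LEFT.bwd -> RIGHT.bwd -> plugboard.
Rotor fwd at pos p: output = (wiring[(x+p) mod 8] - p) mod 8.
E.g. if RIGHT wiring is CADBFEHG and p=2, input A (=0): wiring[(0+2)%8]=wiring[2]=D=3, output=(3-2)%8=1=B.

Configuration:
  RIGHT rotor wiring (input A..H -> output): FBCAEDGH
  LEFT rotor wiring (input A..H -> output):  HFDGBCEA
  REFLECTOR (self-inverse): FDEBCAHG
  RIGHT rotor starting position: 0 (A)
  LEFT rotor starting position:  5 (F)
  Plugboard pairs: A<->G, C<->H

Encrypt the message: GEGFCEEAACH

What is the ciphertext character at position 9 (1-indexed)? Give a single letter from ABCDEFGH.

Char 1 ('G'): step: R->1, L=5; G->plug->A->R->A->L->F->refl->A->L'->E->R'->H->plug->C
Char 2 ('E'): step: R->2, L=5; E->plug->E->R->E->L->A->refl->F->L'->A->R'->A->plug->G
Char 3 ('G'): step: R->3, L=5; G->plug->A->R->F->L->G->refl->H->L'->B->R'->B->plug->B
Char 4 ('F'): step: R->4, L=5; F->plug->F->R->F->L->G->refl->H->L'->B->R'->E->plug->E
Char 5 ('C'): step: R->5, L=5; C->plug->H->R->H->L->E->refl->C->L'->D->R'->G->plug->A
Char 6 ('E'): step: R->6, L=5; E->plug->E->R->E->L->A->refl->F->L'->A->R'->A->plug->G
Char 7 ('E'): step: R->7, L=5; E->plug->E->R->B->L->H->refl->G->L'->F->R'->F->plug->F
Char 8 ('A'): step: R->0, L->6 (L advanced); A->plug->G->R->G->L->D->refl->B->L'->C->R'->C->plug->H
Char 9 ('A'): step: R->1, L=6; A->plug->G->R->G->L->D->refl->B->L'->C->R'->E->plug->E

E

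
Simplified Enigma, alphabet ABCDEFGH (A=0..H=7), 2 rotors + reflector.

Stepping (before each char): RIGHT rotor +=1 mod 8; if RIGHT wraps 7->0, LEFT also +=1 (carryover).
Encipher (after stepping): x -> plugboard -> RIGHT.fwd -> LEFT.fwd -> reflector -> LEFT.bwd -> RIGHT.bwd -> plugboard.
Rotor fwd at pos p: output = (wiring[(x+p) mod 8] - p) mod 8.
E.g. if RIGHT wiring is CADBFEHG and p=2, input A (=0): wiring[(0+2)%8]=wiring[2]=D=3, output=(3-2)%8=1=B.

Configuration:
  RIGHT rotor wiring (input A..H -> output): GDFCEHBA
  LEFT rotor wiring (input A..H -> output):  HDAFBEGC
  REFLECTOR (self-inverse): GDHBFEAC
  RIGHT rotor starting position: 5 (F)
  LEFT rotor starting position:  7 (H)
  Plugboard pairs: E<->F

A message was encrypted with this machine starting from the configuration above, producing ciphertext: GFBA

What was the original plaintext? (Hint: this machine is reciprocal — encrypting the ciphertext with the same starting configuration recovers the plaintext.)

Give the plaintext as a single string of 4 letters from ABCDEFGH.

Answer: BGCF

Derivation:
Char 1 ('G'): step: R->6, L=7; G->plug->G->R->G->L->F->refl->E->L'->C->R'->B->plug->B
Char 2 ('F'): step: R->7, L=7; F->plug->E->R->D->L->B->refl->D->L'->A->R'->G->plug->G
Char 3 ('B'): step: R->0, L->0 (L advanced); B->plug->B->R->D->L->F->refl->E->L'->F->R'->C->plug->C
Char 4 ('A'): step: R->1, L=0; A->plug->A->R->C->L->A->refl->G->L'->G->R'->E->plug->F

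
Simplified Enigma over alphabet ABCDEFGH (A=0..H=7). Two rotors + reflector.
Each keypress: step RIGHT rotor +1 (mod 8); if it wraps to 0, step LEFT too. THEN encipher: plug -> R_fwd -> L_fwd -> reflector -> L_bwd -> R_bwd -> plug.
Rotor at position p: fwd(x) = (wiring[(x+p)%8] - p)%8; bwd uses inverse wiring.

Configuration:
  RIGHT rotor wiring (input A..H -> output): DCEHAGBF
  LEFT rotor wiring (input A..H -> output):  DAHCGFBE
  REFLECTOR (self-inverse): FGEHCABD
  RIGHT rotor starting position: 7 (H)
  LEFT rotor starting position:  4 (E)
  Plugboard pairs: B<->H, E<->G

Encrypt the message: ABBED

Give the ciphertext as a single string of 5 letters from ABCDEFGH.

Char 1 ('A'): step: R->0, L->5 (L advanced); A->plug->A->R->D->L->G->refl->B->L'->H->R'->D->plug->D
Char 2 ('B'): step: R->1, L=5; B->plug->H->R->C->L->H->refl->D->L'->E->R'->G->plug->E
Char 3 ('B'): step: R->2, L=5; B->plug->H->R->A->L->A->refl->F->L'->G->R'->C->plug->C
Char 4 ('E'): step: R->3, L=5; E->plug->G->R->H->L->B->refl->G->L'->D->R'->C->plug->C
Char 5 ('D'): step: R->4, L=5; D->plug->D->R->B->L->E->refl->C->L'->F->R'->C->plug->C

Answer: DECCC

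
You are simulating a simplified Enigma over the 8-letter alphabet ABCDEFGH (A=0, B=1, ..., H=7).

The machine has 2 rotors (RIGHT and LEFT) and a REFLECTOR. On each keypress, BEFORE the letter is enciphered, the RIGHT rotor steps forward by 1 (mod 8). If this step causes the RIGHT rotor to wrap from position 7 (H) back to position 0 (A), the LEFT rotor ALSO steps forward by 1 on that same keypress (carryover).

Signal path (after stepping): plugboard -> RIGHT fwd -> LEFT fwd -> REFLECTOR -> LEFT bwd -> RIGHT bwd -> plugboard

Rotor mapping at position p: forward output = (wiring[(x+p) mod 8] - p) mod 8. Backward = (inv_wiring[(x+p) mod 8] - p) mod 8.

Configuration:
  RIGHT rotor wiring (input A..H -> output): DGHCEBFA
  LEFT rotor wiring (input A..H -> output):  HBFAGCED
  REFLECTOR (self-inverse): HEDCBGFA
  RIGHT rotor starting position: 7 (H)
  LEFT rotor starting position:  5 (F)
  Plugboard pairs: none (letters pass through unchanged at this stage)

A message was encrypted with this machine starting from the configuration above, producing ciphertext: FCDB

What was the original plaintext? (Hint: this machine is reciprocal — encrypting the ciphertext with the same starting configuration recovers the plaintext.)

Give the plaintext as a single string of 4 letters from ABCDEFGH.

Answer: HECF

Derivation:
Char 1 ('F'): step: R->0, L->6 (L advanced); F->plug->F->R->B->L->F->refl->G->L'->A->R'->H->plug->H
Char 2 ('C'): step: R->1, L=6; C->plug->C->R->B->L->F->refl->G->L'->A->R'->E->plug->E
Char 3 ('D'): step: R->2, L=6; D->plug->D->R->H->L->E->refl->B->L'->C->R'->C->plug->C
Char 4 ('B'): step: R->3, L=6; B->plug->B->R->B->L->F->refl->G->L'->A->R'->F->plug->F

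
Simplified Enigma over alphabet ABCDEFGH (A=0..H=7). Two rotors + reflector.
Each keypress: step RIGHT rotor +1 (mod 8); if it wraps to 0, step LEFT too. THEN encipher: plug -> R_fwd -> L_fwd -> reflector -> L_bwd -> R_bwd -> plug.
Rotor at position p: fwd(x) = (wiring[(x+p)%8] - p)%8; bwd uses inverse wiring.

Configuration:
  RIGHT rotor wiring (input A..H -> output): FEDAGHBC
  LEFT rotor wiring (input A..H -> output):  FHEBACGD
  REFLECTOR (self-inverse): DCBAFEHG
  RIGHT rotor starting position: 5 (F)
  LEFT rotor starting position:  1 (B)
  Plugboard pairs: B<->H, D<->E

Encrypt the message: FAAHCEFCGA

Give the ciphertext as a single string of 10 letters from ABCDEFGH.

Char 1 ('F'): step: R->6, L=1; F->plug->F->R->C->L->A->refl->D->L'->B->R'->H->plug->B
Char 2 ('A'): step: R->7, L=1; A->plug->A->R->D->L->H->refl->G->L'->A->R'->G->plug->G
Char 3 ('A'): step: R->0, L->2 (L advanced); A->plug->A->R->F->L->B->refl->C->L'->A->R'->D->plug->E
Char 4 ('H'): step: R->1, L=2; H->plug->B->R->C->L->G->refl->H->L'->B->R'->G->plug->G
Char 5 ('C'): step: R->2, L=2; C->plug->C->R->E->L->E->refl->F->L'->H->R'->E->plug->D
Char 6 ('E'): step: R->3, L=2; E->plug->D->R->G->L->D->refl->A->L'->D->R'->B->plug->H
Char 7 ('F'): step: R->4, L=2; F->plug->F->R->A->L->C->refl->B->L'->F->R'->C->plug->C
Char 8 ('C'): step: R->5, L=2; C->plug->C->R->F->L->B->refl->C->L'->A->R'->D->plug->E
Char 9 ('G'): step: R->6, L=2; G->plug->G->R->A->L->C->refl->B->L'->F->R'->E->plug->D
Char 10 ('A'): step: R->7, L=2; A->plug->A->R->D->L->A->refl->D->L'->G->R'->B->plug->H

Answer: BGEGDHCEDH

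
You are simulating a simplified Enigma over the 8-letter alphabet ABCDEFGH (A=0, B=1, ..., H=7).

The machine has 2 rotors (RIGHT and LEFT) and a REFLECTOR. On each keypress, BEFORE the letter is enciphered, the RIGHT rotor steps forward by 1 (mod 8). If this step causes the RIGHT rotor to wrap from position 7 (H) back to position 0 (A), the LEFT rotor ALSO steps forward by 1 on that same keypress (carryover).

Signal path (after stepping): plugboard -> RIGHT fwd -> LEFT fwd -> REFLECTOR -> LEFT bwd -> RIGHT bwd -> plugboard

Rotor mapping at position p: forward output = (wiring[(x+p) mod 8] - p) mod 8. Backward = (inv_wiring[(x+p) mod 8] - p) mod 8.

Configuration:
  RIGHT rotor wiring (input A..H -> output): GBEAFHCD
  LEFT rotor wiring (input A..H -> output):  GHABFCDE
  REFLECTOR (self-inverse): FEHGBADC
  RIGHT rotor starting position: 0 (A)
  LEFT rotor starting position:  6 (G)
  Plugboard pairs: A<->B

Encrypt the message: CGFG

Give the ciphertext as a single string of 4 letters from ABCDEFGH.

Answer: AADE

Derivation:
Char 1 ('C'): step: R->1, L=6; C->plug->C->R->H->L->E->refl->B->L'->D->R'->B->plug->A
Char 2 ('G'): step: R->2, L=6; G->plug->G->R->E->L->C->refl->H->L'->G->R'->B->plug->A
Char 3 ('F'): step: R->3, L=6; F->plug->F->R->D->L->B->refl->E->L'->H->R'->D->plug->D
Char 4 ('G'): step: R->4, L=6; G->plug->G->R->A->L->F->refl->A->L'->C->R'->E->plug->E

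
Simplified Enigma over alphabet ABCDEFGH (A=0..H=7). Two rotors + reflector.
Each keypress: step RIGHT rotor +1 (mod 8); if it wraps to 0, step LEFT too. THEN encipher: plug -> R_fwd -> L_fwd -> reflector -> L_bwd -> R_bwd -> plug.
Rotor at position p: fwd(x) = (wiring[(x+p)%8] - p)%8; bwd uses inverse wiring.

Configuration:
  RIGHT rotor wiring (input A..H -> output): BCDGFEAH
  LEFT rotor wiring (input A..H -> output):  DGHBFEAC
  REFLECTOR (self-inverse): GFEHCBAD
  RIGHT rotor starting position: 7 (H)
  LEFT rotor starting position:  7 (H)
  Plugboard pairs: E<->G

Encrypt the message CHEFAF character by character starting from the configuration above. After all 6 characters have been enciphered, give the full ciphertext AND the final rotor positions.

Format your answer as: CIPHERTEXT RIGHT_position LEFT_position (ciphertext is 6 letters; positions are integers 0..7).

Char 1 ('C'): step: R->0, L->0 (L advanced); C->plug->C->R->D->L->B->refl->F->L'->E->R'->F->plug->F
Char 2 ('H'): step: R->1, L=0; H->plug->H->R->A->L->D->refl->H->L'->C->R'->B->plug->B
Char 3 ('E'): step: R->2, L=0; E->plug->G->R->H->L->C->refl->E->L'->F->R'->F->plug->F
Char 4 ('F'): step: R->3, L=0; F->plug->F->R->G->L->A->refl->G->L'->B->R'->C->plug->C
Char 5 ('A'): step: R->4, L=0; A->plug->A->R->B->L->G->refl->A->L'->G->R'->F->plug->F
Char 6 ('F'): step: R->5, L=0; F->plug->F->R->G->L->A->refl->G->L'->B->R'->G->plug->E
Final: ciphertext=FBFCFE, RIGHT=5, LEFT=0

Answer: FBFCFE 5 0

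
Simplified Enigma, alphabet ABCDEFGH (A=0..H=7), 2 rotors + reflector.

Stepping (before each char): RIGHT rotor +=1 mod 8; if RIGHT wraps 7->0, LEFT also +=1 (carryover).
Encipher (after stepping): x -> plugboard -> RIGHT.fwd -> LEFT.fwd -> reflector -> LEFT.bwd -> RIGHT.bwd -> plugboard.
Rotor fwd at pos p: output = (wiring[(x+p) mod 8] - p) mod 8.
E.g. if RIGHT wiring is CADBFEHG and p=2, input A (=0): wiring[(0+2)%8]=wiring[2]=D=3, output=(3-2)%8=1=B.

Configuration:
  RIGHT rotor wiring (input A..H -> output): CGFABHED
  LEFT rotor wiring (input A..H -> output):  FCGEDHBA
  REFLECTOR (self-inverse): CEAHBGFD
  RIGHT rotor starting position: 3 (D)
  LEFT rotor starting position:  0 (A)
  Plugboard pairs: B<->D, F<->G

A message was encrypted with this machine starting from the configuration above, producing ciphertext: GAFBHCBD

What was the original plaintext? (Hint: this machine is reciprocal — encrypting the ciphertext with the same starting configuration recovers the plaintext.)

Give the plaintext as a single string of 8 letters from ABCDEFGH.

Answer: CGADCBAH

Derivation:
Char 1 ('G'): step: R->4, L=0; G->plug->F->R->C->L->G->refl->F->L'->A->R'->C->plug->C
Char 2 ('A'): step: R->5, L=0; A->plug->A->R->C->L->G->refl->F->L'->A->R'->F->plug->G
Char 3 ('F'): step: R->6, L=0; F->plug->G->R->D->L->E->refl->B->L'->G->R'->A->plug->A
Char 4 ('B'): step: R->7, L=0; B->plug->D->R->G->L->B->refl->E->L'->D->R'->B->plug->D
Char 5 ('H'): step: R->0, L->1 (L advanced); H->plug->H->R->D->L->C->refl->A->L'->F->R'->C->plug->C
Char 6 ('C'): step: R->1, L=1; C->plug->C->R->H->L->E->refl->B->L'->A->R'->D->plug->B
Char 7 ('B'): step: R->2, L=1; B->plug->D->R->F->L->A->refl->C->L'->D->R'->A->plug->A
Char 8 ('D'): step: R->3, L=1; D->plug->B->R->G->L->H->refl->D->L'->C->R'->H->plug->H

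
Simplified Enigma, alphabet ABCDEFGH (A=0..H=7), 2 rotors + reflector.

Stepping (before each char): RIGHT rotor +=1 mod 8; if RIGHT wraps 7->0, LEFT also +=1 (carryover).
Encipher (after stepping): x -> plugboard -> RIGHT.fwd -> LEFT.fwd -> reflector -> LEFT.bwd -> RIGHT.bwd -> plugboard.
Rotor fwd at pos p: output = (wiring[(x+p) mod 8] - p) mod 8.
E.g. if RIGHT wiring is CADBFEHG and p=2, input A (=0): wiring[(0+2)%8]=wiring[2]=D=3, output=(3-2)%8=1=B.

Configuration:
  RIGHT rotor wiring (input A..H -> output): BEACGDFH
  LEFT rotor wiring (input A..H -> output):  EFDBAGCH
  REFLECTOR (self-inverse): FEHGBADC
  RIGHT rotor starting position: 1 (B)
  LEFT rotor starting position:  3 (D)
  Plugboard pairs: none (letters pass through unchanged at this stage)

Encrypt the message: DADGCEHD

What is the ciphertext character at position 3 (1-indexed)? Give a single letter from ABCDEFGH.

Char 1 ('D'): step: R->2, L=3; D->plug->D->R->B->L->F->refl->A->L'->H->R'->G->plug->G
Char 2 ('A'): step: R->3, L=3; A->plug->A->R->H->L->A->refl->F->L'->B->R'->G->plug->G
Char 3 ('D'): step: R->4, L=3; D->plug->D->R->D->L->H->refl->C->L'->G->R'->H->plug->H

H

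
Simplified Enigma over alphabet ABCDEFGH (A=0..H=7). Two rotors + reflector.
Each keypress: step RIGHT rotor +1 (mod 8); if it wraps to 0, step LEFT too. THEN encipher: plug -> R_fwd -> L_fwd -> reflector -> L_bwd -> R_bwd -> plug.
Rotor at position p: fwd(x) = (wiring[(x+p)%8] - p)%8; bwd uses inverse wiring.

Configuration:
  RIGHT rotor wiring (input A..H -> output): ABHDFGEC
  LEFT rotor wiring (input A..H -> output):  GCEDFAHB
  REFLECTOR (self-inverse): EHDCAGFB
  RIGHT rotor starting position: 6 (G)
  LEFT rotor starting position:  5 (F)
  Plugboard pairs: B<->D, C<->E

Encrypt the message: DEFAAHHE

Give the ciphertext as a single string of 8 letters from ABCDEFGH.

Char 1 ('D'): step: R->7, L=5; D->plug->B->R->B->L->C->refl->D->L'->A->R'->D->plug->B
Char 2 ('E'): step: R->0, L->6 (L advanced); E->plug->C->R->H->L->C->refl->D->L'->B->R'->B->plug->D
Char 3 ('F'): step: R->1, L=6; F->plug->F->R->D->L->E->refl->A->L'->C->R'->C->plug->E
Char 4 ('A'): step: R->2, L=6; A->plug->A->R->F->L->F->refl->G->L'->E->R'->D->plug->B
Char 5 ('A'): step: R->3, L=6; A->plug->A->R->A->L->B->refl->H->L'->G->R'->G->plug->G
Char 6 ('H'): step: R->4, L=6; H->plug->H->R->H->L->C->refl->D->L'->B->R'->A->plug->A
Char 7 ('H'): step: R->5, L=6; H->plug->H->R->A->L->B->refl->H->L'->G->R'->G->plug->G
Char 8 ('E'): step: R->6, L=6; E->plug->C->R->C->L->A->refl->E->L'->D->R'->D->plug->B

Answer: BDEBGAGB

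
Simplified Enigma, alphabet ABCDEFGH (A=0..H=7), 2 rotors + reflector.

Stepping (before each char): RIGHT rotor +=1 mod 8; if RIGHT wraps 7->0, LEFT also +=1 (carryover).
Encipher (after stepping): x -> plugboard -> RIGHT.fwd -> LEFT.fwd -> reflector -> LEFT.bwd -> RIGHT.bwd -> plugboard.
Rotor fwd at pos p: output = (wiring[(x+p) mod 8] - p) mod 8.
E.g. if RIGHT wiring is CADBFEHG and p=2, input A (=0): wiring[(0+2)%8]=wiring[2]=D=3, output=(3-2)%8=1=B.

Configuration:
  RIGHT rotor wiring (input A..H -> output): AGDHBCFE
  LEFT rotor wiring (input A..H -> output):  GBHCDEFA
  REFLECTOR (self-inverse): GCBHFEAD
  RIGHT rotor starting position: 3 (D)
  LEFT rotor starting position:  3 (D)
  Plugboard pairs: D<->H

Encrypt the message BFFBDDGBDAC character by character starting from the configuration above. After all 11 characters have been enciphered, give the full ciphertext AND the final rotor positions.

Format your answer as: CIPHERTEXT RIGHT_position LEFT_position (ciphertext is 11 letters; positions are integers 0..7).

Answer: CEBDFEHDAHD 6 4

Derivation:
Char 1 ('B'): step: R->4, L=3; B->plug->B->R->G->L->G->refl->A->L'->B->R'->C->plug->C
Char 2 ('F'): step: R->5, L=3; F->plug->F->R->G->L->G->refl->A->L'->B->R'->E->plug->E
Char 3 ('F'): step: R->6, L=3; F->plug->F->R->B->L->A->refl->G->L'->G->R'->B->plug->B
Char 4 ('B'): step: R->7, L=3; B->plug->B->R->B->L->A->refl->G->L'->G->R'->H->plug->D
Char 5 ('D'): step: R->0, L->4 (L advanced); D->plug->H->R->E->L->C->refl->B->L'->C->R'->F->plug->F
Char 6 ('D'): step: R->1, L=4; D->plug->H->R->H->L->G->refl->A->L'->B->R'->E->plug->E
Char 7 ('G'): step: R->2, L=4; G->plug->G->R->G->L->D->refl->H->L'->A->R'->D->plug->H
Char 8 ('B'): step: R->3, L=4; B->plug->B->R->G->L->D->refl->H->L'->A->R'->H->plug->D
Char 9 ('D'): step: R->4, L=4; D->plug->H->R->D->L->E->refl->F->L'->F->R'->A->plug->A
Char 10 ('A'): step: R->5, L=4; A->plug->A->R->F->L->F->refl->E->L'->D->R'->D->plug->H
Char 11 ('C'): step: R->6, L=4; C->plug->C->R->C->L->B->refl->C->L'->E->R'->H->plug->D
Final: ciphertext=CEBDFEHDAHD, RIGHT=6, LEFT=4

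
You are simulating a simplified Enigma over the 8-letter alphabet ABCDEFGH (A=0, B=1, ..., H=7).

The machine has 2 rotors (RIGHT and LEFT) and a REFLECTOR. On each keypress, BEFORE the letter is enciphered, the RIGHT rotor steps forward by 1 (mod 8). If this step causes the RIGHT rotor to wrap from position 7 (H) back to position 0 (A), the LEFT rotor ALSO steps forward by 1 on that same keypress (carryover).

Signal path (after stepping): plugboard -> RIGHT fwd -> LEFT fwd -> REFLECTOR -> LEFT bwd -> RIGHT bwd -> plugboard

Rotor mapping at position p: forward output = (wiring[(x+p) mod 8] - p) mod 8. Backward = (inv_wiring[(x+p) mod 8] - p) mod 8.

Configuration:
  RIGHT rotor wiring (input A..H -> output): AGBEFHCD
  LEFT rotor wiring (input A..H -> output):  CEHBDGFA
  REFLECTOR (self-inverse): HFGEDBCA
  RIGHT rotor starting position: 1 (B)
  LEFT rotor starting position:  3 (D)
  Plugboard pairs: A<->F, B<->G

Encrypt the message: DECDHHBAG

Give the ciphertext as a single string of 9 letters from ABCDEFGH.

Char 1 ('D'): step: R->2, L=3; D->plug->D->R->F->L->H->refl->A->L'->B->R'->F->plug->A
Char 2 ('E'): step: R->3, L=3; E->plug->E->R->A->L->G->refl->C->L'->D->R'->G->plug->B
Char 3 ('C'): step: R->4, L=3; C->plug->C->R->G->L->B->refl->F->L'->E->R'->E->plug->E
Char 4 ('D'): step: R->5, L=3; D->plug->D->R->D->L->C->refl->G->L'->A->R'->H->plug->H
Char 5 ('H'): step: R->6, L=3; H->plug->H->R->B->L->A->refl->H->L'->F->R'->B->plug->G
Char 6 ('H'): step: R->7, L=3; H->plug->H->R->D->L->C->refl->G->L'->A->R'->G->plug->B
Char 7 ('B'): step: R->0, L->4 (L advanced); B->plug->G->R->C->L->B->refl->F->L'->H->R'->F->plug->A
Char 8 ('A'): step: R->1, L=4; A->plug->F->R->B->L->C->refl->G->L'->E->R'->D->plug->D
Char 9 ('G'): step: R->2, L=4; G->plug->B->R->C->L->B->refl->F->L'->H->R'->A->plug->F

Answer: ABEHGBADF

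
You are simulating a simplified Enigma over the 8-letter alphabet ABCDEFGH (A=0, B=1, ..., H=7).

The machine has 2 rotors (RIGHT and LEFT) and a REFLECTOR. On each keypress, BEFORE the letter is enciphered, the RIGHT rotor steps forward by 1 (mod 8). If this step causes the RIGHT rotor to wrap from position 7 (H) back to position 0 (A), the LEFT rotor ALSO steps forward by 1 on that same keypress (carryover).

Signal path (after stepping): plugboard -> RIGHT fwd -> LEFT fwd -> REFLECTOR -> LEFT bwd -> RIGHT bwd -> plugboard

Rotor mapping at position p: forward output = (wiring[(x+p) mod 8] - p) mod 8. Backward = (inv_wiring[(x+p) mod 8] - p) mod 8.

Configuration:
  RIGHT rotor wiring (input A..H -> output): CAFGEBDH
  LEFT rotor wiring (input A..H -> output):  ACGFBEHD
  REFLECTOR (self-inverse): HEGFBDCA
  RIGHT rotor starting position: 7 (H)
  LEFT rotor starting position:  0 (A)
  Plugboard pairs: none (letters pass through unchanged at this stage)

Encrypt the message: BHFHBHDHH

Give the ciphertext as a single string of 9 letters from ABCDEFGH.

Answer: ABHDEEFCA

Derivation:
Char 1 ('B'): step: R->0, L->1 (L advanced); B->plug->B->R->A->L->B->refl->E->L'->C->R'->A->plug->A
Char 2 ('H'): step: R->1, L=1; H->plug->H->R->B->L->F->refl->D->L'->E->R'->B->plug->B
Char 3 ('F'): step: R->2, L=1; F->plug->F->R->F->L->G->refl->C->L'->G->R'->H->plug->H
Char 4 ('H'): step: R->3, L=1; H->plug->H->R->C->L->E->refl->B->L'->A->R'->D->plug->D
Char 5 ('B'): step: R->4, L=1; B->plug->B->R->F->L->G->refl->C->L'->G->R'->E->plug->E
Char 6 ('H'): step: R->5, L=1; H->plug->H->R->H->L->H->refl->A->L'->D->R'->E->plug->E
Char 7 ('D'): step: R->6, L=1; D->plug->D->R->C->L->E->refl->B->L'->A->R'->F->plug->F
Char 8 ('H'): step: R->7, L=1; H->plug->H->R->E->L->D->refl->F->L'->B->R'->C->plug->C
Char 9 ('H'): step: R->0, L->2 (L advanced); H->plug->H->R->H->L->A->refl->H->L'->C->R'->A->plug->A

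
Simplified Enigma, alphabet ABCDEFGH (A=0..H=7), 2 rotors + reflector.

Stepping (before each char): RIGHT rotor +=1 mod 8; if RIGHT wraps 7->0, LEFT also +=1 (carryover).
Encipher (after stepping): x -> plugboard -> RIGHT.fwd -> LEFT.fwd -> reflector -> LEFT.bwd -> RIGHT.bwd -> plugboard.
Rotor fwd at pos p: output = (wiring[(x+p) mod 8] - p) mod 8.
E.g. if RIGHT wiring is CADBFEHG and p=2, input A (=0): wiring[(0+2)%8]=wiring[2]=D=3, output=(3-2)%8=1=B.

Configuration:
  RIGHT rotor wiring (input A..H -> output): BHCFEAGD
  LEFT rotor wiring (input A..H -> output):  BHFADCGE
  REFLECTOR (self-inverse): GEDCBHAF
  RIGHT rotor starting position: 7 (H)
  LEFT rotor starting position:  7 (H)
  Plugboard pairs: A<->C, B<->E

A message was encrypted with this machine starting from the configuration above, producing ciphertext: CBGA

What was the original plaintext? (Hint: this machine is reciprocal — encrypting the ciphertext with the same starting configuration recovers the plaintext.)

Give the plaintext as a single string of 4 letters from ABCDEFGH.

Char 1 ('C'): step: R->0, L->0 (L advanced); C->plug->A->R->B->L->H->refl->F->L'->C->R'->C->plug->A
Char 2 ('B'): step: R->1, L=0; B->plug->E->R->H->L->E->refl->B->L'->A->R'->H->plug->H
Char 3 ('G'): step: R->2, L=0; G->plug->G->R->H->L->E->refl->B->L'->A->R'->A->plug->C
Char 4 ('A'): step: R->3, L=0; A->plug->C->R->F->L->C->refl->D->L'->E->R'->G->plug->G

Answer: AHCG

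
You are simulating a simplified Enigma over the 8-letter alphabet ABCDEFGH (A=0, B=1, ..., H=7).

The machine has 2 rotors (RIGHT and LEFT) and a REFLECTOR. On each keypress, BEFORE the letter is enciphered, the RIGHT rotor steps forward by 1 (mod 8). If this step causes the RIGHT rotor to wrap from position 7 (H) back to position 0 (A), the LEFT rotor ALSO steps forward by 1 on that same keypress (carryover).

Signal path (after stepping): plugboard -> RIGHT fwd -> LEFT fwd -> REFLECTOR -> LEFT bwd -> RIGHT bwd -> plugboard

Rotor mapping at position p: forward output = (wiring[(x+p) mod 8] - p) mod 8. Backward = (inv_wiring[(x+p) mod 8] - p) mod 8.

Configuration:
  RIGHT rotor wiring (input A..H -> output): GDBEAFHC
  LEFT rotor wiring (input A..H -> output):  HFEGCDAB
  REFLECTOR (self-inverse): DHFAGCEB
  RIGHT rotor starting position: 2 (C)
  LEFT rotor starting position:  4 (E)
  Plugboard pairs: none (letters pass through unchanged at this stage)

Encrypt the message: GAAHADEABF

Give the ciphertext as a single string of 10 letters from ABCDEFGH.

Answer: CDBEBCGDHC

Derivation:
Char 1 ('G'): step: R->3, L=4; G->plug->G->R->A->L->G->refl->E->L'->C->R'->C->plug->C
Char 2 ('A'): step: R->4, L=4; A->plug->A->R->E->L->D->refl->A->L'->G->R'->D->plug->D
Char 3 ('A'): step: R->5, L=4; A->plug->A->R->A->L->G->refl->E->L'->C->R'->B->plug->B
Char 4 ('H'): step: R->6, L=4; H->plug->H->R->H->L->C->refl->F->L'->D->R'->E->plug->E
Char 5 ('A'): step: R->7, L=4; A->plug->A->R->D->L->F->refl->C->L'->H->R'->B->plug->B
Char 6 ('D'): step: R->0, L->5 (L advanced); D->plug->D->R->E->L->A->refl->D->L'->B->R'->C->plug->C
Char 7 ('E'): step: R->1, L=5; E->plug->E->R->E->L->A->refl->D->L'->B->R'->G->plug->G
Char 8 ('A'): step: R->2, L=5; A->plug->A->R->H->L->F->refl->C->L'->D->R'->D->plug->D
Char 9 ('B'): step: R->3, L=5; B->plug->B->R->F->L->H->refl->B->L'->G->R'->H->plug->H
Char 10 ('F'): step: R->4, L=5; F->plug->F->R->H->L->F->refl->C->L'->D->R'->C->plug->C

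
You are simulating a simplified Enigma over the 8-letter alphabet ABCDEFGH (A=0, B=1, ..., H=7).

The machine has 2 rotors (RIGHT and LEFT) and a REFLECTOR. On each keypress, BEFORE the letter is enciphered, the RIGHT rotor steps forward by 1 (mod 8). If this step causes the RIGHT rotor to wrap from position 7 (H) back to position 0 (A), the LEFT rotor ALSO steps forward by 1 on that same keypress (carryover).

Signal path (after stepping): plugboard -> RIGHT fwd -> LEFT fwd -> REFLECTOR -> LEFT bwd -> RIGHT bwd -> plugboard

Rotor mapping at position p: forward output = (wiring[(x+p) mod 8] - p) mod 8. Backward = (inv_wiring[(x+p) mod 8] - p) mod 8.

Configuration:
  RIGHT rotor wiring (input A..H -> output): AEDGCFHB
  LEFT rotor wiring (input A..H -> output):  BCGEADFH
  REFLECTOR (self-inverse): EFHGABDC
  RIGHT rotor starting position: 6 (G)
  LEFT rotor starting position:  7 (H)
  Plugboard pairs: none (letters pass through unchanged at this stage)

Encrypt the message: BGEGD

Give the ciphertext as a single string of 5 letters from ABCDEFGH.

Char 1 ('B'): step: R->7, L=7; B->plug->B->R->B->L->C->refl->H->L'->D->R'->F->plug->F
Char 2 ('G'): step: R->0, L->0 (L advanced); G->plug->G->R->H->L->H->refl->C->L'->B->R'->H->plug->H
Char 3 ('E'): step: R->1, L=0; E->plug->E->R->E->L->A->refl->E->L'->D->R'->A->plug->A
Char 4 ('G'): step: R->2, L=0; G->plug->G->R->G->L->F->refl->B->L'->A->R'->C->plug->C
Char 5 ('D'): step: R->3, L=0; D->plug->D->R->E->L->A->refl->E->L'->D->R'->A->plug->A

Answer: FHACA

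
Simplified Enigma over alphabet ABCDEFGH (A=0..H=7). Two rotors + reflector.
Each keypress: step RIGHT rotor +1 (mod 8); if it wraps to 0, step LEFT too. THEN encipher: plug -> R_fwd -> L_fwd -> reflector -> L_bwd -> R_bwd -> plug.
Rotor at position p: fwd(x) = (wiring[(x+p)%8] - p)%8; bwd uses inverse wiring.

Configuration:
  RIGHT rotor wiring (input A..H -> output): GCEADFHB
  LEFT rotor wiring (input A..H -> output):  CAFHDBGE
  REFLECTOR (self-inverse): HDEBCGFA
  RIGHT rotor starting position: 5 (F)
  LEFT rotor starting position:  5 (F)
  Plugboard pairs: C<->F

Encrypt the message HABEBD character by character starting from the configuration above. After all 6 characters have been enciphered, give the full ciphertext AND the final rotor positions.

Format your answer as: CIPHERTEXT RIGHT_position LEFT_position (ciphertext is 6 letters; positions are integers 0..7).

Char 1 ('H'): step: R->6, L=5; H->plug->H->R->H->L->G->refl->F->L'->D->R'->B->plug->B
Char 2 ('A'): step: R->7, L=5; A->plug->A->R->C->L->H->refl->A->L'->F->R'->D->plug->D
Char 3 ('B'): step: R->0, L->6 (L advanced); B->plug->B->R->C->L->E->refl->C->L'->D->R'->E->plug->E
Char 4 ('E'): step: R->1, L=6; E->plug->E->R->E->L->H->refl->A->L'->A->R'->G->plug->G
Char 5 ('B'): step: R->2, L=6; B->plug->B->R->G->L->F->refl->G->L'->B->R'->C->plug->F
Char 6 ('D'): step: R->3, L=6; D->plug->D->R->E->L->H->refl->A->L'->A->R'->B->plug->B
Final: ciphertext=BDEGFB, RIGHT=3, LEFT=6

Answer: BDEGFB 3 6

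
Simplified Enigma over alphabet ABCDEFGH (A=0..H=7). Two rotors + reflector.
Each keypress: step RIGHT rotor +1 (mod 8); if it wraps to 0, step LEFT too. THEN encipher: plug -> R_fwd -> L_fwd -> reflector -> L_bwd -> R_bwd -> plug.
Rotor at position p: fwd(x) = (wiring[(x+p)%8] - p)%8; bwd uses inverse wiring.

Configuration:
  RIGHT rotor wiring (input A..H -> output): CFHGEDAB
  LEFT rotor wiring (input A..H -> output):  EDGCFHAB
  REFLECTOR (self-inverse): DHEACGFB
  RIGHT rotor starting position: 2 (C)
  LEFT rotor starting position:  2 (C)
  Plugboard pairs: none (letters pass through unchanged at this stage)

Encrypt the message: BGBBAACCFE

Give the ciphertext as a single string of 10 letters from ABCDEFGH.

Char 1 ('B'): step: R->3, L=2; B->plug->B->R->B->L->A->refl->D->L'->C->R'->G->plug->G
Char 2 ('G'): step: R->4, L=2; G->plug->G->R->D->L->F->refl->G->L'->E->R'->C->plug->C
Char 3 ('B'): step: R->5, L=2; B->plug->B->R->D->L->F->refl->G->L'->E->R'->C->plug->C
Char 4 ('B'): step: R->6, L=2; B->plug->B->R->D->L->F->refl->G->L'->E->R'->C->plug->C
Char 5 ('A'): step: R->7, L=2; A->plug->A->R->C->L->D->refl->A->L'->B->R'->H->plug->H
Char 6 ('A'): step: R->0, L->3 (L advanced); A->plug->A->R->C->L->E->refl->C->L'->B->R'->H->plug->H
Char 7 ('C'): step: R->1, L=3; C->plug->C->R->F->L->B->refl->H->L'->A->R'->G->plug->G
Char 8 ('C'): step: R->2, L=3; C->plug->C->R->C->L->E->refl->C->L'->B->R'->D->plug->D
Char 9 ('F'): step: R->3, L=3; F->plug->F->R->H->L->D->refl->A->L'->G->R'->E->plug->E
Char 10 ('E'): step: R->4, L=3; E->plug->E->R->G->L->A->refl->D->L'->H->R'->B->plug->B

Answer: GCCCHHGDEB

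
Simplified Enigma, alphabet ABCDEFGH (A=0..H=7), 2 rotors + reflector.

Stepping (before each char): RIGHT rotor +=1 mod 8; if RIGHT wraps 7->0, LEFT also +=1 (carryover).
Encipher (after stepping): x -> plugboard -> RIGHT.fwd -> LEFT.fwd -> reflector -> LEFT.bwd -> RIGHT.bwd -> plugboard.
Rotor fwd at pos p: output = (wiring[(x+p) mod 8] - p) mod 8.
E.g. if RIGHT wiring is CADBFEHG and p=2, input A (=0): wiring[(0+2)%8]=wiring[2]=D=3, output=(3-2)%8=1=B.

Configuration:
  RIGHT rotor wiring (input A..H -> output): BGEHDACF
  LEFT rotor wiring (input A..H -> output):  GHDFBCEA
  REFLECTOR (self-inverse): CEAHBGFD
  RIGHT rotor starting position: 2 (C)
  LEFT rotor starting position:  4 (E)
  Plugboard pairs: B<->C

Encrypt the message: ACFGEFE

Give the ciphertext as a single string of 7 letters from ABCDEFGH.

Char 1 ('A'): step: R->3, L=4; A->plug->A->R->E->L->C->refl->A->L'->C->R'->E->plug->E
Char 2 ('C'): step: R->4, L=4; C->plug->B->R->E->L->C->refl->A->L'->C->R'->F->plug->F
Char 3 ('F'): step: R->5, L=4; F->plug->F->R->H->L->B->refl->E->L'->D->R'->A->plug->A
Char 4 ('G'): step: R->6, L=4; G->plug->G->R->F->L->D->refl->H->L'->G->R'->E->plug->E
Char 5 ('E'): step: R->7, L=4; E->plug->E->R->A->L->F->refl->G->L'->B->R'->G->plug->G
Char 6 ('F'): step: R->0, L->5 (L advanced); F->plug->F->R->A->L->F->refl->G->L'->F->R'->H->plug->H
Char 7 ('E'): step: R->1, L=5; E->plug->E->R->H->L->E->refl->B->L'->D->R'->B->plug->C

Answer: EFAEGHC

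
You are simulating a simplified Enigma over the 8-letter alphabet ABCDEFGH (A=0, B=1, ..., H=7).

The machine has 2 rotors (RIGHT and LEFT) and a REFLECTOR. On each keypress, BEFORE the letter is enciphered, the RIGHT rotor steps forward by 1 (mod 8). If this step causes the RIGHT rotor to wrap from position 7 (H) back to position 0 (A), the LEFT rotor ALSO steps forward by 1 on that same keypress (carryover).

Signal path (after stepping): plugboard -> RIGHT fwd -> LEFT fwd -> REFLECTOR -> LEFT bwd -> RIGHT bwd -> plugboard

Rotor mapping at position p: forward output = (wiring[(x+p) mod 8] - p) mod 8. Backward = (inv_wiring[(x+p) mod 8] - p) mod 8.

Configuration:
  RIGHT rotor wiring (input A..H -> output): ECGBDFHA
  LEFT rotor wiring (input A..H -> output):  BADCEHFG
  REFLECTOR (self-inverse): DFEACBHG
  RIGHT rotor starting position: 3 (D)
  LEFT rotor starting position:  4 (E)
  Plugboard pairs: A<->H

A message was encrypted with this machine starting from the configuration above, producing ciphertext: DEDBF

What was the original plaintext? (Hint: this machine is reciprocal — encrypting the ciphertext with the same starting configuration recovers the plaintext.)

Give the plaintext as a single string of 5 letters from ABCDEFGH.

Char 1 ('D'): step: R->4, L=4; D->plug->D->R->E->L->F->refl->B->L'->C->R'->G->plug->G
Char 2 ('E'): step: R->5, L=4; E->plug->E->R->F->L->E->refl->C->L'->D->R'->C->plug->C
Char 3 ('D'): step: R->6, L=4; D->plug->D->R->E->L->F->refl->B->L'->C->R'->B->plug->B
Char 4 ('B'): step: R->7, L=4; B->plug->B->R->F->L->E->refl->C->L'->D->R'->C->plug->C
Char 5 ('F'): step: R->0, L->5 (L advanced); F->plug->F->R->F->L->G->refl->H->L'->H->R'->G->plug->G

Answer: GCBCG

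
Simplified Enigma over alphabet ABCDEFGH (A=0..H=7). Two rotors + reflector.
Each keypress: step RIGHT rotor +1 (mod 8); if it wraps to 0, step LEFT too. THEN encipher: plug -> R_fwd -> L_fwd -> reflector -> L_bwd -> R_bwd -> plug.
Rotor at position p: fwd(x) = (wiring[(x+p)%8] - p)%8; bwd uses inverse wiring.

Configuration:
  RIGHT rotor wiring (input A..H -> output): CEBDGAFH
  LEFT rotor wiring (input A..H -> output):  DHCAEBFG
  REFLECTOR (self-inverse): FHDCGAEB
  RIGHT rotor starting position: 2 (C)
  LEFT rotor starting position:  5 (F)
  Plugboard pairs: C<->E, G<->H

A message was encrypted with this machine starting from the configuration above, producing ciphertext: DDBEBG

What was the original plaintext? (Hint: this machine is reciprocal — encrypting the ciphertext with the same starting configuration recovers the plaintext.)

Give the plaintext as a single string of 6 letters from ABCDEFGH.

Char 1 ('D'): step: R->3, L=5; D->plug->D->R->C->L->B->refl->H->L'->H->R'->F->plug->F
Char 2 ('D'): step: R->4, L=5; D->plug->D->R->D->L->G->refl->E->L'->A->R'->F->plug->F
Char 3 ('B'): step: R->5, L=5; B->plug->B->R->A->L->E->refl->G->L'->D->R'->A->plug->A
Char 4 ('E'): step: R->6, L=5; E->plug->C->R->E->L->C->refl->D->L'->G->R'->D->plug->D
Char 5 ('B'): step: R->7, L=5; B->plug->B->R->D->L->G->refl->E->L'->A->R'->A->plug->A
Char 6 ('G'): step: R->0, L->6 (L advanced); G->plug->H->R->H->L->D->refl->C->L'->F->R'->G->plug->H

Answer: FFADAH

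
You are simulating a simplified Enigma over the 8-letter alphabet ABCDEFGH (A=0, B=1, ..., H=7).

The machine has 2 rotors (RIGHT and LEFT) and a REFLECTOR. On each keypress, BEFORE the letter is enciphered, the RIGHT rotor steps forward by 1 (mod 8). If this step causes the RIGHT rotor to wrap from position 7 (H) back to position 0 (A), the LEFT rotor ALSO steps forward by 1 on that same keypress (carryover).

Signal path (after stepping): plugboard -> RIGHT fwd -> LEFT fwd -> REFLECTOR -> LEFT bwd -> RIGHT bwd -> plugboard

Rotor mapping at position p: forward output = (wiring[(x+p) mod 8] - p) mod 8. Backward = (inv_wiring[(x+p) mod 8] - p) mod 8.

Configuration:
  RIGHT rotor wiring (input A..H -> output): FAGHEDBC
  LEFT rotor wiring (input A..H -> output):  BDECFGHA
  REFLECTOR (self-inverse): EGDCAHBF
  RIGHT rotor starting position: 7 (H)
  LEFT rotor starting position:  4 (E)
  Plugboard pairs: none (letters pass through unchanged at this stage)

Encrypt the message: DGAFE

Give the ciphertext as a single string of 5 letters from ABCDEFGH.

Answer: FEFBG

Derivation:
Char 1 ('D'): step: R->0, L->5 (L advanced); D->plug->D->R->H->L->A->refl->E->L'->D->R'->F->plug->F
Char 2 ('G'): step: R->1, L=5; G->plug->G->R->B->L->C->refl->D->L'->C->R'->E->plug->E
Char 3 ('A'): step: R->2, L=5; A->plug->A->R->E->L->G->refl->B->L'->A->R'->F->plug->F
Char 4 ('F'): step: R->3, L=5; F->plug->F->R->C->L->D->refl->C->L'->B->R'->B->plug->B
Char 5 ('E'): step: R->4, L=5; E->plug->E->R->B->L->C->refl->D->L'->C->R'->G->plug->G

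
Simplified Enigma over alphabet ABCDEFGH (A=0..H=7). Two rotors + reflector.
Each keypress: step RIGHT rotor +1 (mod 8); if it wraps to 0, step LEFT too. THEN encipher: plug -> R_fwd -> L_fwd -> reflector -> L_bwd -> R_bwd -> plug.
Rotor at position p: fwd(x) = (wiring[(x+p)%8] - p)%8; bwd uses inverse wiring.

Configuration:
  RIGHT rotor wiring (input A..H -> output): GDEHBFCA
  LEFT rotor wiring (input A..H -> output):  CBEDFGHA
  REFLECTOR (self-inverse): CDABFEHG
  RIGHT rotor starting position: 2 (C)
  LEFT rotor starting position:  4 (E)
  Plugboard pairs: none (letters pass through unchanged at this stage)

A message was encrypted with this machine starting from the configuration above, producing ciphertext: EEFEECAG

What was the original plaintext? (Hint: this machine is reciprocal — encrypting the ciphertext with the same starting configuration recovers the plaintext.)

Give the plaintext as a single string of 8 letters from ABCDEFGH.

Answer: FGHFFBDD

Derivation:
Char 1 ('E'): step: R->3, L=4; E->plug->E->R->F->L->F->refl->E->L'->D->R'->F->plug->F
Char 2 ('E'): step: R->4, L=4; E->plug->E->R->C->L->D->refl->B->L'->A->R'->G->plug->G
Char 3 ('F'): step: R->5, L=4; F->plug->F->R->H->L->H->refl->G->L'->E->R'->H->plug->H
Char 4 ('E'): step: R->6, L=4; E->plug->E->R->G->L->A->refl->C->L'->B->R'->F->plug->F
Char 5 ('E'): step: R->7, L=4; E->plug->E->R->A->L->B->refl->D->L'->C->R'->F->plug->F
Char 6 ('C'): step: R->0, L->5 (L advanced); C->plug->C->R->E->L->E->refl->F->L'->D->R'->B->plug->B
Char 7 ('A'): step: R->1, L=5; A->plug->A->R->C->L->D->refl->B->L'->A->R'->D->plug->D
Char 8 ('G'): step: R->2, L=5; G->plug->G->R->E->L->E->refl->F->L'->D->R'->D->plug->D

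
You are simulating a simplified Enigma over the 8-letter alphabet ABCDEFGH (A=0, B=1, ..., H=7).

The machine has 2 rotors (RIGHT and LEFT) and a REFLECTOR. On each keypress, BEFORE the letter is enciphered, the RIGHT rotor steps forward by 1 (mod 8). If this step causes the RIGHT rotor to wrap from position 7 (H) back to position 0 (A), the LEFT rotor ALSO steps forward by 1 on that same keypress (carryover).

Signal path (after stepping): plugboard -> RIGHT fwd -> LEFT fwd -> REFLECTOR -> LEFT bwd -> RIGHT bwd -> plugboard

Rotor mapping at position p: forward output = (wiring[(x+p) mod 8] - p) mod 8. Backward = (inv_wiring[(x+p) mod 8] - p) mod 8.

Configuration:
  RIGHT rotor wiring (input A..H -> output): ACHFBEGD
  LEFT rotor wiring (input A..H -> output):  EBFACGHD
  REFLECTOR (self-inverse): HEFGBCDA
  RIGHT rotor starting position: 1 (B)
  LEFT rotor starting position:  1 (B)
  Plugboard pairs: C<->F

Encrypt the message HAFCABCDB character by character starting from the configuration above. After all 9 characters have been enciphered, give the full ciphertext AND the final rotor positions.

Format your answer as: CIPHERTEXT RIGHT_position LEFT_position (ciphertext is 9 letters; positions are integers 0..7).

Answer: DEBGFFGAA 2 2

Derivation:
Char 1 ('H'): step: R->2, L=1; H->plug->H->R->A->L->A->refl->H->L'->C->R'->D->plug->D
Char 2 ('A'): step: R->3, L=1; A->plug->A->R->C->L->H->refl->A->L'->A->R'->E->plug->E
Char 3 ('F'): step: R->4, L=1; F->plug->C->R->C->L->H->refl->A->L'->A->R'->B->plug->B
Char 4 ('C'): step: R->5, L=1; C->plug->F->R->C->L->H->refl->A->L'->A->R'->G->plug->G
Char 5 ('A'): step: R->6, L=1; A->plug->A->R->A->L->A->refl->H->L'->C->R'->C->plug->F
Char 6 ('B'): step: R->7, L=1; B->plug->B->R->B->L->E->refl->B->L'->D->R'->C->plug->F
Char 7 ('C'): step: R->0, L->2 (L advanced); C->plug->F->R->E->L->F->refl->C->L'->G->R'->G->plug->G
Char 8 ('D'): step: R->1, L=2; D->plug->D->R->A->L->D->refl->G->L'->B->R'->A->plug->A
Char 9 ('B'): step: R->2, L=2; B->plug->B->R->D->L->E->refl->B->L'->F->R'->A->plug->A
Final: ciphertext=DEBGFFGAA, RIGHT=2, LEFT=2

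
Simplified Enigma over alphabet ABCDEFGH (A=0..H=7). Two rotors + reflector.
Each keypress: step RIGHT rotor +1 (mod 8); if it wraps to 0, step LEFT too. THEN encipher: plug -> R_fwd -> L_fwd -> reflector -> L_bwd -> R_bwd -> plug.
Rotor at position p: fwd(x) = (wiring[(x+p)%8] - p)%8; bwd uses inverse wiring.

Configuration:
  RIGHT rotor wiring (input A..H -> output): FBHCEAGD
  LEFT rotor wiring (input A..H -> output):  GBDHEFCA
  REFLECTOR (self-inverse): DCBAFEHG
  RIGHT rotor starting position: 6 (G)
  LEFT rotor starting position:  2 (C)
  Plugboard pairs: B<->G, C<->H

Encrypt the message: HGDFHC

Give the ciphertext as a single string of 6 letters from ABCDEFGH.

Answer: DDGHAB

Derivation:
Char 1 ('H'): step: R->7, L=2; H->plug->C->R->C->L->C->refl->B->L'->A->R'->D->plug->D
Char 2 ('G'): step: R->0, L->3 (L advanced); G->plug->B->R->B->L->B->refl->C->L'->C->R'->D->plug->D
Char 3 ('D'): step: R->1, L=3; D->plug->D->R->D->L->H->refl->G->L'->G->R'->B->plug->G
Char 4 ('F'): step: R->2, L=3; F->plug->F->R->B->L->B->refl->C->L'->C->R'->C->plug->H
Char 5 ('H'): step: R->3, L=3; H->plug->C->R->F->L->D->refl->A->L'->H->R'->A->plug->A
Char 6 ('C'): step: R->4, L=3; C->plug->H->R->G->L->G->refl->H->L'->D->R'->G->plug->B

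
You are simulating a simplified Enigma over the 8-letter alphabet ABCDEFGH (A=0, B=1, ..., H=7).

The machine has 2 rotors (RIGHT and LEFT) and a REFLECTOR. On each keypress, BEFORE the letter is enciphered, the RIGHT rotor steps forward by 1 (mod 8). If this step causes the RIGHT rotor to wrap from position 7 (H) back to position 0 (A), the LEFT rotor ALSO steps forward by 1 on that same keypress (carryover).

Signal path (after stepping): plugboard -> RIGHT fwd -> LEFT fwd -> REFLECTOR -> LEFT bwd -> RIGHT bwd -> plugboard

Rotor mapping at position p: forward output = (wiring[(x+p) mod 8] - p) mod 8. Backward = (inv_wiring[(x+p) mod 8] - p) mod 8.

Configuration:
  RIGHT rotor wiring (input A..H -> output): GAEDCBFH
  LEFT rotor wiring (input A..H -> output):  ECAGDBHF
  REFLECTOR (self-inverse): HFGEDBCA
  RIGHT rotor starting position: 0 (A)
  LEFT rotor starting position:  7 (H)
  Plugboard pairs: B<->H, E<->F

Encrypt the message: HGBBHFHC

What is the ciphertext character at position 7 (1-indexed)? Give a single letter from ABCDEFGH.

Char 1 ('H'): step: R->1, L=7; H->plug->B->R->D->L->B->refl->F->L'->B->R'->D->plug->D
Char 2 ('G'): step: R->2, L=7; G->plug->G->R->E->L->H->refl->A->L'->H->R'->D->plug->D
Char 3 ('B'): step: R->3, L=7; B->plug->H->R->B->L->F->refl->B->L'->D->R'->F->plug->E
Char 4 ('B'): step: R->4, L=7; B->plug->H->R->H->L->A->refl->H->L'->E->R'->F->plug->E
Char 5 ('H'): step: R->5, L=7; H->plug->B->R->A->L->G->refl->C->L'->G->R'->G->plug->G
Char 6 ('F'): step: R->6, L=7; F->plug->E->R->G->L->C->refl->G->L'->A->R'->C->plug->C
Char 7 ('H'): step: R->7, L=7; H->plug->B->R->H->L->A->refl->H->L'->E->R'->E->plug->F

F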